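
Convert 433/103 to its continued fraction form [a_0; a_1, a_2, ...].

Run the Euclidean algorithm on 433 and 103; the successive quotients are the partial quotients a_0, a_1, ... (each step inverts the fractional part left over by the previous one):
  433 = 4*103 + 21, so a_0 = 4.
  103 = 4*21 + 19, so a_1 = 4.
  21 = 1*19 + 2, so a_2 = 1.
  19 = 9*2 + 1, so a_3 = 9.
  2 = 2*1 + 0, so a_4 = 2.
The remainder reaches 0 after 5 divisions, so the expansion has 5 partial quotients, read off in order.

[4; 4, 1, 9, 2]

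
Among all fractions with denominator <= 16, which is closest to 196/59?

53/16

Expand x = 196/59 as a continued fraction with the Euclidean algorithm:
  196 = 3*59 + 19, so a_0 = 3.
  59 = 3*19 + 2, so a_1 = 3.
  19 = 9*2 + 1, so a_2 = 9.
  2 = 2*1 + 0, so a_3 = 2.
so x = [3; 3, 9, 2].
Convergents (p_i = a_i*p_{i-1} + p_{i-2}, q_i = a_i*q_{i-1} + q_{i-2} with p_{-2}=0, p_{-1}=1, q_{-2}=1, q_{-1}=0), until the denominator exceeds 16:
  i=0: a_0=3, p_0 = 3*1 + 0 = 3, q_0 = 3*0 + 1 = 1.
  i=1: a_1=3, p_1 = 3*3 + 1 = 10, q_1 = 3*1 + 0 = 3.
  i=2: a_2=9, p_2 = 9*10 + 3 = 93, q_2 = 9*3 + 1 = 28.
q_2 = 28 > 16, so the last convergent with denominator <= 16 is p_1/q_1 = 10/3.
The closest fraction with denominator <= 16 is either p_1/q_1 or the intermediate fraction (k*p_1 + p_0)/(k*q_1 + q_0) with the largest k >= 1 whose denominator stays <= 16; these approach x as k grows, and every other convergent or intermediate fraction in range is farther away.
Largest k: floor((16 - q_0)/q_1) = floor((16 - 1)/3) = 5.
That gives (5*10 + 3)/(5*3 + 1) = 53/16.
Compare the errors: |x - 10/3| = |196*3 - 10*59|/(59*3) = 2/177, and |x - 53/16| = |196*16 - 53*59|/(59*16) = 9/944.
Cross-multiplying, 9*177 = 1593 < 1888 = 2*944, so 9/944 is smaller: the intermediate fraction 53/16 is closer to x than 10/3.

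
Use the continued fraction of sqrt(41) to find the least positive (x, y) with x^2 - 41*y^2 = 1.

First expand sqrt(41) as a continued fraction. With x_i = (sqrt(41) + m_i)/d_i and (m_0, d_0) = (0, 1): a_0 = floor(sqrt(41)) = 6, since 6^2 = 36 <= 41 < 49 = 7^2.
Iterate m_{i+1} = d_i*a_i - m_i, d_{i+1} = (41 - m_{i+1}^2)/d_i, a_{i+1} = floor((a_0 + m_{i+1})/d_{i+1}):
  m_1 = 1*6 - 0 = 6, d_1 = (41 - 6^2)/1 = 5/1 = 5, a_1 = floor((6 + 6)/5) = 2.
  m_2 = 5*2 - 6 = 4, d_2 = (41 - 4^2)/5 = 25/5 = 5, a_2 = floor((6 + 4)/5) = 2.
  m_3 = 5*2 - 4 = 6, d_3 = (41 - 6^2)/5 = 5/5 = 1, a_3 = floor((6 + 6)/1) = 12.
  m_4 = 1*12 - 6 = 6, d_4 = (41 - 6^2)/1 = 5/1 = 5: (m_4, d_4) = (m_1, d_1) = (6, 5), so from here the quotients repeat a_1, ..., a_3; the period length is 3.
So sqrt(41) = [6; (2, 2, 12)] with period length k = 3.
k is odd, so (p_{k-1}, q_{k-1}) only solves x^2 - 41y^2 = -1 and the fundamental solution of x^2 - 41y^2 = 1 is (p_{2k-1}, q_{2k-1}) = (p_5, q_5); compute convergents through index 5, running through the period twice.
Convergents (p_i = a_i*p_{i-1} + p_{i-2}, q_i = a_i*q_{i-1} + q_{i-2} with p_{-2}=0, p_{-1}=1, q_{-2}=1, q_{-1}=0):
  i=0: a_0=6, p_0 = 6*1 + 0 = 6, q_0 = 6*0 + 1 = 1.
  i=1: a_1=2, p_1 = 2*6 + 1 = 13, q_1 = 2*1 + 0 = 2.
  i=2: a_2=2, p_2 = 2*13 + 6 = 32, q_2 = 2*2 + 1 = 5.
  i=3: a_3=12, p_3 = 12*32 + 13 = 397, q_3 = 12*5 + 2 = 62.
  i=4: a_4=2, p_4 = 2*397 + 32 = 826, q_4 = 2*62 + 5 = 129.
  i=5: a_5=2, p_5 = 2*826 + 397 = 2049, q_5 = 2*129 + 62 = 320.
Indeed p_2^2 - 41*q_2^2 = 1024 - 1025 = -1, not +1.
Check: 2049^2 - 41*320^2 = 4198401 - 4198400 = 1, so (x, y) = (2049, 320) solves the equation, and by the theorem it is the least positive solution.

(x, y) = (2049, 320)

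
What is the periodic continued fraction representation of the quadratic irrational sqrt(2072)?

Write x_i = (sqrt(2072) + m_i)/d_i with (m_0, d_0) = (0, 1). a_0 = floor(sqrt(2072)) = 45, since 45^2 = 2025 <= 2072 < 2116 = 46^2.
Iterate m_{i+1} = d_i*a_i - m_i, d_{i+1} = (2072 - m_{i+1}^2)/d_i, a_{i+1} = floor((a_0 + m_{i+1})/d_{i+1}):
  m_1 = 1*45 - 0 = 45, d_1 = (2072 - 45^2)/1 = 47/1 = 47, a_1 = floor((45 + 45)/47) = 1.
  m_2 = 47*1 - 45 = 2, d_2 = (2072 - 2^2)/47 = 2068/47 = 44, a_2 = floor((45 + 2)/44) = 1.
  m_3 = 44*1 - 2 = 42, d_3 = (2072 - 42^2)/44 = 308/44 = 7, a_3 = floor((45 + 42)/7) = 12.
  m_4 = 7*12 - 42 = 42, d_4 = (2072 - 42^2)/7 = 308/7 = 44, a_4 = floor((45 + 42)/44) = 1.
  m_5 = 44*1 - 42 = 2, d_5 = (2072 - 2^2)/44 = 2068/44 = 47, a_5 = floor((45 + 2)/47) = 1.
  m_6 = 47*1 - 2 = 45, d_6 = (2072 - 45^2)/47 = 47/47 = 1, a_6 = floor((45 + 45)/1) = 90.
  m_7 = 1*90 - 45 = 45, d_7 = (2072 - 45^2)/1 = 47/1 = 47: (m_7, d_7) = (m_1, d_1) = (45, 47), so from here the quotients repeat a_1, ..., a_6; the period length is 6.
Hence the expansion of sqrt(2072) is a_0 = 45 followed by the repeating block 1, 1, 12, 1, 1, 90 (period 6).

[45; (1, 1, 12, 1, 1, 90)]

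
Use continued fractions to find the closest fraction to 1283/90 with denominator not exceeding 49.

Expand x = 1283/90 as a continued fraction with the Euclidean algorithm:
  1283 = 14*90 + 23, so a_0 = 14.
  90 = 3*23 + 21, so a_1 = 3.
  23 = 1*21 + 2, so a_2 = 1.
  21 = 10*2 + 1, so a_3 = 10.
  2 = 2*1 + 0, so a_4 = 2.
so x = [14; 3, 1, 10, 2].
Convergents (p_i = a_i*p_{i-1} + p_{i-2}, q_i = a_i*q_{i-1} + q_{i-2} with p_{-2}=0, p_{-1}=1, q_{-2}=1, q_{-1}=0), until the denominator exceeds 49:
  i=0: a_0=14, p_0 = 14*1 + 0 = 14, q_0 = 14*0 + 1 = 1.
  i=1: a_1=3, p_1 = 3*14 + 1 = 43, q_1 = 3*1 + 0 = 3.
  i=2: a_2=1, p_2 = 1*43 + 14 = 57, q_2 = 1*3 + 1 = 4.
  i=3: a_3=10, p_3 = 10*57 + 43 = 613, q_3 = 10*4 + 3 = 43.
  i=4: a_4=2, p_4 = 2*613 + 57 = 1283, q_4 = 2*43 + 4 = 90.
q_4 = 90 > 49, so the last convergent with denominator <= 49 is p_3/q_3 = 613/43.
The closest fraction with denominator <= 49 is either p_3/q_3 or the intermediate fraction (k*p_3 + p_2)/(k*q_3 + q_2) with the largest k >= 1 whose denominator stays <= 49; these approach x as k grows, and every other convergent or intermediate fraction in range is farther away.
Largest k: floor((49 - q_2)/q_3) = floor((49 - 4)/43) = 1.
That gives (1*613 + 57)/(1*43 + 4) = 670/47.
Compare the errors: |x - 613/43| = |1283*43 - 613*90|/(90*43) = 1/3870, and |x - 670/47| = |1283*47 - 670*90|/(90*47) = 1/4230.
Cross-multiplying, 1*3870 = 3870 < 4230 = 1*4230, so 1/4230 is smaller: the intermediate fraction 670/47 is closer to x than 613/43.

670/47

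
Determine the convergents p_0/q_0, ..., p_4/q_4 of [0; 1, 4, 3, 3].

0/1, 1/1, 4/5, 13/16, 43/53

Using the convergent recurrence p_i = a_i*p_{i-1} + p_{i-2}, q_i = a_i*q_{i-1} + q_{i-2} with p_{-2}=0, p_{-1}=1, q_{-2}=1, q_{-1}=0:
  i=0: a_0=0, p_0 = 0*1 + 0 = 0, q_0 = 0*0 + 1 = 1.
  i=1: a_1=1, p_1 = 1*0 + 1 = 1, q_1 = 1*1 + 0 = 1.
  i=2: a_2=4, p_2 = 4*1 + 0 = 4, q_2 = 4*1 + 1 = 5.
  i=3: a_3=3, p_3 = 3*4 + 1 = 13, q_3 = 3*5 + 1 = 16.
  i=4: a_4=3, p_4 = 3*13 + 4 = 43, q_4 = 3*16 + 5 = 53.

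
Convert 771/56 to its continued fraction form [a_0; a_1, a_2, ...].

Run the Euclidean algorithm on 771 and 56; the successive quotients are the partial quotients a_0, a_1, ... (each step inverts the fractional part left over by the previous one):
  771 = 13*56 + 43, so a_0 = 13.
  56 = 1*43 + 13, so a_1 = 1.
  43 = 3*13 + 4, so a_2 = 3.
  13 = 3*4 + 1, so a_3 = 3.
  4 = 4*1 + 0, so a_4 = 4.
The remainder reaches 0 after 5 divisions, so the expansion has 5 partial quotients, read off in order.

[13; 1, 3, 3, 4]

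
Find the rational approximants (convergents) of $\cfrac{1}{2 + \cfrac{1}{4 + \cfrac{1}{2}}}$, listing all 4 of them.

Using the convergent recurrence p_i = a_i*p_{i-1} + p_{i-2}, q_i = a_i*q_{i-1} + q_{i-2} with p_{-2}=0, p_{-1}=1, q_{-2}=1, q_{-1}=0:
  i=0: a_0=0, p_0 = 0*1 + 0 = 0, q_0 = 0*0 + 1 = 1.
  i=1: a_1=2, p_1 = 2*0 + 1 = 1, q_1 = 2*1 + 0 = 2.
  i=2: a_2=4, p_2 = 4*1 + 0 = 4, q_2 = 4*2 + 1 = 9.
  i=3: a_3=2, p_3 = 2*4 + 1 = 9, q_3 = 2*9 + 2 = 20.

0/1, 1/2, 4/9, 9/20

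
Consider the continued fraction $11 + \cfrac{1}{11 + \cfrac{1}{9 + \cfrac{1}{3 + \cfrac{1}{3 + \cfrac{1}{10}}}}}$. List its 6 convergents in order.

Using the convergent recurrence p_i = a_i*p_{i-1} + p_{i-2}, q_i = a_i*q_{i-1} + q_{i-2} with p_{-2}=0, p_{-1}=1, q_{-2}=1, q_{-1}=0:
  i=0: a_0=11, p_0 = 11*1 + 0 = 11, q_0 = 11*0 + 1 = 1.
  i=1: a_1=11, p_1 = 11*11 + 1 = 122, q_1 = 11*1 + 0 = 11.
  i=2: a_2=9, p_2 = 9*122 + 11 = 1109, q_2 = 9*11 + 1 = 100.
  i=3: a_3=3, p_3 = 3*1109 + 122 = 3449, q_3 = 3*100 + 11 = 311.
  i=4: a_4=3, p_4 = 3*3449 + 1109 = 11456, q_4 = 3*311 + 100 = 1033.
  i=5: a_5=10, p_5 = 10*11456 + 3449 = 118009, q_5 = 10*1033 + 311 = 10641.

11/1, 122/11, 1109/100, 3449/311, 11456/1033, 118009/10641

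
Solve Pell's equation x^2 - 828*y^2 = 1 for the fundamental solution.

First expand sqrt(828) as a continued fraction. With x_i = (sqrt(828) + m_i)/d_i and (m_0, d_0) = (0, 1): a_0 = floor(sqrt(828)) = 28, since 28^2 = 784 <= 828 < 841 = 29^2.
Iterate m_{i+1} = d_i*a_i - m_i, d_{i+1} = (828 - m_{i+1}^2)/d_i, a_{i+1} = floor((a_0 + m_{i+1})/d_{i+1}):
  m_1 = 1*28 - 0 = 28, d_1 = (828 - 28^2)/1 = 44/1 = 44, a_1 = floor((28 + 28)/44) = 1.
  m_2 = 44*1 - 28 = 16, d_2 = (828 - 16^2)/44 = 572/44 = 13, a_2 = floor((28 + 16)/13) = 3.
  m_3 = 13*3 - 16 = 23, d_3 = (828 - 23^2)/13 = 299/13 = 23, a_3 = floor((28 + 23)/23) = 2.
  m_4 = 23*2 - 23 = 23, d_4 = (828 - 23^2)/23 = 299/23 = 13, a_4 = floor((28 + 23)/13) = 3.
  m_5 = 13*3 - 23 = 16, d_5 = (828 - 16^2)/13 = 572/13 = 44, a_5 = floor((28 + 16)/44) = 1.
  m_6 = 44*1 - 16 = 28, d_6 = (828 - 28^2)/44 = 44/44 = 1, a_6 = floor((28 + 28)/1) = 56.
  m_7 = 1*56 - 28 = 28, d_7 = (828 - 28^2)/1 = 44/1 = 44: (m_7, d_7) = (m_1, d_1) = (28, 44), so from here the quotients repeat a_1, ..., a_6; the period length is 6.
So sqrt(828) = [28; (1, 3, 2, 3, 1, 56)] with period length k = 6.
k is even, so the fundamental solution of x^2 - 828y^2 = 1 is (p_{k-1}, q_{k-1}) = (p_5, q_5); compute convergents through index 5.
Convergents (p_i = a_i*p_{i-1} + p_{i-2}, q_i = a_i*q_{i-1} + q_{i-2} with p_{-2}=0, p_{-1}=1, q_{-2}=1, q_{-1}=0):
  i=0: a_0=28, p_0 = 28*1 + 0 = 28, q_0 = 28*0 + 1 = 1.
  i=1: a_1=1, p_1 = 1*28 + 1 = 29, q_1 = 1*1 + 0 = 1.
  i=2: a_2=3, p_2 = 3*29 + 28 = 115, q_2 = 3*1 + 1 = 4.
  i=3: a_3=2, p_3 = 2*115 + 29 = 259, q_3 = 2*4 + 1 = 9.
  i=4: a_4=3, p_4 = 3*259 + 115 = 892, q_4 = 3*9 + 4 = 31.
  i=5: a_5=1, p_5 = 1*892 + 259 = 1151, q_5 = 1*31 + 9 = 40.
Check: 1151^2 - 828*40^2 = 1324801 - 1324800 = 1, so (x, y) = (1151, 40) solves the equation, and by the theorem it is the least positive solution.

(x, y) = (1151, 40)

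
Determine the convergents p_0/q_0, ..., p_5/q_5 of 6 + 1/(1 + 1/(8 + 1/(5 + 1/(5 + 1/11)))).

Using the convergent recurrence p_i = a_i*p_{i-1} + p_{i-2}, q_i = a_i*q_{i-1} + q_{i-2} with p_{-2}=0, p_{-1}=1, q_{-2}=1, q_{-1}=0:
  i=0: a_0=6, p_0 = 6*1 + 0 = 6, q_0 = 6*0 + 1 = 1.
  i=1: a_1=1, p_1 = 1*6 + 1 = 7, q_1 = 1*1 + 0 = 1.
  i=2: a_2=8, p_2 = 8*7 + 6 = 62, q_2 = 8*1 + 1 = 9.
  i=3: a_3=5, p_3 = 5*62 + 7 = 317, q_3 = 5*9 + 1 = 46.
  i=4: a_4=5, p_4 = 5*317 + 62 = 1647, q_4 = 5*46 + 9 = 239.
  i=5: a_5=11, p_5 = 11*1647 + 317 = 18434, q_5 = 11*239 + 46 = 2675.

6/1, 7/1, 62/9, 317/46, 1647/239, 18434/2675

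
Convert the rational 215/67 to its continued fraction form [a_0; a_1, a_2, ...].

Run the Euclidean algorithm on 215 and 67; the successive quotients are the partial quotients a_0, a_1, ... (each step inverts the fractional part left over by the previous one):
  215 = 3*67 + 14, so a_0 = 3.
  67 = 4*14 + 11, so a_1 = 4.
  14 = 1*11 + 3, so a_2 = 1.
  11 = 3*3 + 2, so a_3 = 3.
  3 = 1*2 + 1, so a_4 = 1.
  2 = 2*1 + 0, so a_5 = 2.
The remainder reaches 0 after 6 divisions, so the expansion has 6 partial quotients, read off in order.

[3; 4, 1, 3, 1, 2]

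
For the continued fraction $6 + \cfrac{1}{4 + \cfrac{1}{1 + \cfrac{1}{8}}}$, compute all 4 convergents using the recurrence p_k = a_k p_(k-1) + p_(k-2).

Using the convergent recurrence p_i = a_i*p_{i-1} + p_{i-2}, q_i = a_i*q_{i-1} + q_{i-2} with p_{-2}=0, p_{-1}=1, q_{-2}=1, q_{-1}=0:
  i=0: a_0=6, p_0 = 6*1 + 0 = 6, q_0 = 6*0 + 1 = 1.
  i=1: a_1=4, p_1 = 4*6 + 1 = 25, q_1 = 4*1 + 0 = 4.
  i=2: a_2=1, p_2 = 1*25 + 6 = 31, q_2 = 1*4 + 1 = 5.
  i=3: a_3=8, p_3 = 8*31 + 25 = 273, q_3 = 8*5 + 4 = 44.

6/1, 25/4, 31/5, 273/44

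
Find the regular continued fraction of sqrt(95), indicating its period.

[9; (1, 2, 1, 18)]

Write x_i = (sqrt(95) + m_i)/d_i with (m_0, d_0) = (0, 1). a_0 = floor(sqrt(95)) = 9, since 9^2 = 81 <= 95 < 100 = 10^2.
Iterate m_{i+1} = d_i*a_i - m_i, d_{i+1} = (95 - m_{i+1}^2)/d_i, a_{i+1} = floor((a_0 + m_{i+1})/d_{i+1}):
  m_1 = 1*9 - 0 = 9, d_1 = (95 - 9^2)/1 = 14/1 = 14, a_1 = floor((9 + 9)/14) = 1.
  m_2 = 14*1 - 9 = 5, d_2 = (95 - 5^2)/14 = 70/14 = 5, a_2 = floor((9 + 5)/5) = 2.
  m_3 = 5*2 - 5 = 5, d_3 = (95 - 5^2)/5 = 70/5 = 14, a_3 = floor((9 + 5)/14) = 1.
  m_4 = 14*1 - 5 = 9, d_4 = (95 - 9^2)/14 = 14/14 = 1, a_4 = floor((9 + 9)/1) = 18.
  m_5 = 1*18 - 9 = 9, d_5 = (95 - 9^2)/1 = 14/1 = 14: (m_5, d_5) = (m_1, d_1) = (9, 14), so from here the quotients repeat a_1, ..., a_4; the period length is 4.
Hence the expansion of sqrt(95) is a_0 = 9 followed by the repeating block 1, 2, 1, 18 (period 4).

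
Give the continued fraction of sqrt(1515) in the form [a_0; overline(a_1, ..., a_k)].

[38; overline(1, 11, 1, 76)]

Write x_i = (sqrt(1515) + m_i)/d_i with (m_0, d_0) = (0, 1). a_0 = floor(sqrt(1515)) = 38, since 38^2 = 1444 <= 1515 < 1521 = 39^2.
Iterate m_{i+1} = d_i*a_i - m_i, d_{i+1} = (1515 - m_{i+1}^2)/d_i, a_{i+1} = floor((a_0 + m_{i+1})/d_{i+1}):
  m_1 = 1*38 - 0 = 38, d_1 = (1515 - 38^2)/1 = 71/1 = 71, a_1 = floor((38 + 38)/71) = 1.
  m_2 = 71*1 - 38 = 33, d_2 = (1515 - 33^2)/71 = 426/71 = 6, a_2 = floor((38 + 33)/6) = 11.
  m_3 = 6*11 - 33 = 33, d_3 = (1515 - 33^2)/6 = 426/6 = 71, a_3 = floor((38 + 33)/71) = 1.
  m_4 = 71*1 - 33 = 38, d_4 = (1515 - 38^2)/71 = 71/71 = 1, a_4 = floor((38 + 38)/1) = 76.
  m_5 = 1*76 - 38 = 38, d_5 = (1515 - 38^2)/1 = 71/1 = 71: (m_5, d_5) = (m_1, d_1) = (38, 71), so from here the quotients repeat a_1, ..., a_4; the period length is 4.
Hence the expansion of sqrt(1515) is a_0 = 38 followed by the repeating block 1, 11, 1, 76 (period 4).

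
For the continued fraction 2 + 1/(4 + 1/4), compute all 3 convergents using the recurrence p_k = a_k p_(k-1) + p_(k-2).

2/1, 9/4, 38/17

Using the convergent recurrence p_i = a_i*p_{i-1} + p_{i-2}, q_i = a_i*q_{i-1} + q_{i-2} with p_{-2}=0, p_{-1}=1, q_{-2}=1, q_{-1}=0:
  i=0: a_0=2, p_0 = 2*1 + 0 = 2, q_0 = 2*0 + 1 = 1.
  i=1: a_1=4, p_1 = 4*2 + 1 = 9, q_1 = 4*1 + 0 = 4.
  i=2: a_2=4, p_2 = 4*9 + 2 = 38, q_2 = 4*4 + 1 = 17.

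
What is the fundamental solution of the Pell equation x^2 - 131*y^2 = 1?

(x, y) = (10610, 927)

First expand sqrt(131) as a continued fraction. With x_i = (sqrt(131) + m_i)/d_i and (m_0, d_0) = (0, 1): a_0 = floor(sqrt(131)) = 11, since 11^2 = 121 <= 131 < 144 = 12^2.
Iterate m_{i+1} = d_i*a_i - m_i, d_{i+1} = (131 - m_{i+1}^2)/d_i, a_{i+1} = floor((a_0 + m_{i+1})/d_{i+1}):
  m_1 = 1*11 - 0 = 11, d_1 = (131 - 11^2)/1 = 10/1 = 10, a_1 = floor((11 + 11)/10) = 2.
  m_2 = 10*2 - 11 = 9, d_2 = (131 - 9^2)/10 = 50/10 = 5, a_2 = floor((11 + 9)/5) = 4.
  m_3 = 5*4 - 9 = 11, d_3 = (131 - 11^2)/5 = 10/5 = 2, a_3 = floor((11 + 11)/2) = 11.
  m_4 = 2*11 - 11 = 11, d_4 = (131 - 11^2)/2 = 10/2 = 5, a_4 = floor((11 + 11)/5) = 4.
  m_5 = 5*4 - 11 = 9, d_5 = (131 - 9^2)/5 = 50/5 = 10, a_5 = floor((11 + 9)/10) = 2.
  m_6 = 10*2 - 9 = 11, d_6 = (131 - 11^2)/10 = 10/10 = 1, a_6 = floor((11 + 11)/1) = 22.
  m_7 = 1*22 - 11 = 11, d_7 = (131 - 11^2)/1 = 10/1 = 10: (m_7, d_7) = (m_1, d_1) = (11, 10), so from here the quotients repeat a_1, ..., a_6; the period length is 6.
So sqrt(131) = [11; (2, 4, 11, 4, 2, 22)] with period length k = 6.
k is even, so the fundamental solution of x^2 - 131y^2 = 1 is (p_{k-1}, q_{k-1}) = (p_5, q_5); compute convergents through index 5.
Convergents (p_i = a_i*p_{i-1} + p_{i-2}, q_i = a_i*q_{i-1} + q_{i-2} with p_{-2}=0, p_{-1}=1, q_{-2}=1, q_{-1}=0):
  i=0: a_0=11, p_0 = 11*1 + 0 = 11, q_0 = 11*0 + 1 = 1.
  i=1: a_1=2, p_1 = 2*11 + 1 = 23, q_1 = 2*1 + 0 = 2.
  i=2: a_2=4, p_2 = 4*23 + 11 = 103, q_2 = 4*2 + 1 = 9.
  i=3: a_3=11, p_3 = 11*103 + 23 = 1156, q_3 = 11*9 + 2 = 101.
  i=4: a_4=4, p_4 = 4*1156 + 103 = 4727, q_4 = 4*101 + 9 = 413.
  i=5: a_5=2, p_5 = 2*4727 + 1156 = 10610, q_5 = 2*413 + 101 = 927.
Check: 10610^2 - 131*927^2 = 112572100 - 112572099 = 1, so (x, y) = (10610, 927) solves the equation, and by the theorem it is the least positive solution.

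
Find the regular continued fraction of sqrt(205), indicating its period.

Write x_i = (sqrt(205) + m_i)/d_i with (m_0, d_0) = (0, 1). a_0 = floor(sqrt(205)) = 14, since 14^2 = 196 <= 205 < 225 = 15^2.
Iterate m_{i+1} = d_i*a_i - m_i, d_{i+1} = (205 - m_{i+1}^2)/d_i, a_{i+1} = floor((a_0 + m_{i+1})/d_{i+1}):
  m_1 = 1*14 - 0 = 14, d_1 = (205 - 14^2)/1 = 9/1 = 9, a_1 = floor((14 + 14)/9) = 3.
  m_2 = 9*3 - 14 = 13, d_2 = (205 - 13^2)/9 = 36/9 = 4, a_2 = floor((14 + 13)/4) = 6.
  m_3 = 4*6 - 13 = 11, d_3 = (205 - 11^2)/4 = 84/4 = 21, a_3 = floor((14 + 11)/21) = 1.
  m_4 = 21*1 - 11 = 10, d_4 = (205 - 10^2)/21 = 105/21 = 5, a_4 = floor((14 + 10)/5) = 4.
  m_5 = 5*4 - 10 = 10, d_5 = (205 - 10^2)/5 = 105/5 = 21, a_5 = floor((14 + 10)/21) = 1.
  m_6 = 21*1 - 10 = 11, d_6 = (205 - 11^2)/21 = 84/21 = 4, a_6 = floor((14 + 11)/4) = 6.
  m_7 = 4*6 - 11 = 13, d_7 = (205 - 13^2)/4 = 36/4 = 9, a_7 = floor((14 + 13)/9) = 3.
  m_8 = 9*3 - 13 = 14, d_8 = (205 - 14^2)/9 = 9/9 = 1, a_8 = floor((14 + 14)/1) = 28.
  m_9 = 1*28 - 14 = 14, d_9 = (205 - 14^2)/1 = 9/1 = 9: (m_9, d_9) = (m_1, d_1) = (14, 9), so from here the quotients repeat a_1, ..., a_8; the period length is 8.
Hence the expansion of sqrt(205) is a_0 = 14 followed by the repeating block 3, 6, 1, 4, 1, 6, 3, 28 (period 8).

[14; (3, 6, 1, 4, 1, 6, 3, 28)]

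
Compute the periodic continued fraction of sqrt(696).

[26; (2, 1, 1, 1, 1, 1, 2, 52)]

Write x_i = (sqrt(696) + m_i)/d_i with (m_0, d_0) = (0, 1). a_0 = floor(sqrt(696)) = 26, since 26^2 = 676 <= 696 < 729 = 27^2.
Iterate m_{i+1} = d_i*a_i - m_i, d_{i+1} = (696 - m_{i+1}^2)/d_i, a_{i+1} = floor((a_0 + m_{i+1})/d_{i+1}):
  m_1 = 1*26 - 0 = 26, d_1 = (696 - 26^2)/1 = 20/1 = 20, a_1 = floor((26 + 26)/20) = 2.
  m_2 = 20*2 - 26 = 14, d_2 = (696 - 14^2)/20 = 500/20 = 25, a_2 = floor((26 + 14)/25) = 1.
  m_3 = 25*1 - 14 = 11, d_3 = (696 - 11^2)/25 = 575/25 = 23, a_3 = floor((26 + 11)/23) = 1.
  m_4 = 23*1 - 11 = 12, d_4 = (696 - 12^2)/23 = 552/23 = 24, a_4 = floor((26 + 12)/24) = 1.
  m_5 = 24*1 - 12 = 12, d_5 = (696 - 12^2)/24 = 552/24 = 23, a_5 = floor((26 + 12)/23) = 1.
  m_6 = 23*1 - 12 = 11, d_6 = (696 - 11^2)/23 = 575/23 = 25, a_6 = floor((26 + 11)/25) = 1.
  m_7 = 25*1 - 11 = 14, d_7 = (696 - 14^2)/25 = 500/25 = 20, a_7 = floor((26 + 14)/20) = 2.
  m_8 = 20*2 - 14 = 26, d_8 = (696 - 26^2)/20 = 20/20 = 1, a_8 = floor((26 + 26)/1) = 52.
  m_9 = 1*52 - 26 = 26, d_9 = (696 - 26^2)/1 = 20/1 = 20: (m_9, d_9) = (m_1, d_1) = (26, 20), so from here the quotients repeat a_1, ..., a_8; the period length is 8.
Hence the expansion of sqrt(696) is a_0 = 26 followed by the repeating block 2, 1, 1, 1, 1, 1, 2, 52 (period 8).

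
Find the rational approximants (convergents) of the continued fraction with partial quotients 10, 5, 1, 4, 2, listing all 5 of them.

10/1, 51/5, 61/6, 295/29, 651/64

Using the convergent recurrence p_i = a_i*p_{i-1} + p_{i-2}, q_i = a_i*q_{i-1} + q_{i-2} with p_{-2}=0, p_{-1}=1, q_{-2}=1, q_{-1}=0:
  i=0: a_0=10, p_0 = 10*1 + 0 = 10, q_0 = 10*0 + 1 = 1.
  i=1: a_1=5, p_1 = 5*10 + 1 = 51, q_1 = 5*1 + 0 = 5.
  i=2: a_2=1, p_2 = 1*51 + 10 = 61, q_2 = 1*5 + 1 = 6.
  i=3: a_3=4, p_3 = 4*61 + 51 = 295, q_3 = 4*6 + 5 = 29.
  i=4: a_4=2, p_4 = 2*295 + 61 = 651, q_4 = 2*29 + 6 = 64.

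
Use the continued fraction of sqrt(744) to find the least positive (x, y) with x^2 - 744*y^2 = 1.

(x, y) = (7501, 275)

First expand sqrt(744) as a continued fraction. With x_i = (sqrt(744) + m_i)/d_i and (m_0, d_0) = (0, 1): a_0 = floor(sqrt(744)) = 27, since 27^2 = 729 <= 744 < 784 = 28^2.
Iterate m_{i+1} = d_i*a_i - m_i, d_{i+1} = (744 - m_{i+1}^2)/d_i, a_{i+1} = floor((a_0 + m_{i+1})/d_{i+1}):
  m_1 = 1*27 - 0 = 27, d_1 = (744 - 27^2)/1 = 15/1 = 15, a_1 = floor((27 + 27)/15) = 3.
  m_2 = 15*3 - 27 = 18, d_2 = (744 - 18^2)/15 = 420/15 = 28, a_2 = floor((27 + 18)/28) = 1.
  m_3 = 28*1 - 18 = 10, d_3 = (744 - 10^2)/28 = 644/28 = 23, a_3 = floor((27 + 10)/23) = 1.
  m_4 = 23*1 - 10 = 13, d_4 = (744 - 13^2)/23 = 575/23 = 25, a_4 = floor((27 + 13)/25) = 1.
  m_5 = 25*1 - 13 = 12, d_5 = (744 - 12^2)/25 = 600/25 = 24, a_5 = floor((27 + 12)/24) = 1.
  m_6 = 24*1 - 12 = 12, d_6 = (744 - 12^2)/24 = 600/24 = 25, a_6 = floor((27 + 12)/25) = 1.
  m_7 = 25*1 - 12 = 13, d_7 = (744 - 13^2)/25 = 575/25 = 23, a_7 = floor((27 + 13)/23) = 1.
  m_8 = 23*1 - 13 = 10, d_8 = (744 - 10^2)/23 = 644/23 = 28, a_8 = floor((27 + 10)/28) = 1.
  m_9 = 28*1 - 10 = 18, d_9 = (744 - 18^2)/28 = 420/28 = 15, a_9 = floor((27 + 18)/15) = 3.
  m_10 = 15*3 - 18 = 27, d_10 = (744 - 27^2)/15 = 15/15 = 1, a_10 = floor((27 + 27)/1) = 54.
  m_11 = 1*54 - 27 = 27, d_11 = (744 - 27^2)/1 = 15/1 = 15: (m_11, d_11) = (m_1, d_1) = (27, 15), so from here the quotients repeat a_1, ..., a_10; the period length is 10.
So sqrt(744) = [27; (3, 1, 1, 1, 1, 1, 1, 1, 3, 54)] with period length k = 10.
k is even, so the fundamental solution of x^2 - 744y^2 = 1 is (p_{k-1}, q_{k-1}) = (p_9, q_9); compute convergents through index 9.
Convergents (p_i = a_i*p_{i-1} + p_{i-2}, q_i = a_i*q_{i-1} + q_{i-2} with p_{-2}=0, p_{-1}=1, q_{-2}=1, q_{-1}=0):
  i=0: a_0=27, p_0 = 27*1 + 0 = 27, q_0 = 27*0 + 1 = 1.
  i=1: a_1=3, p_1 = 3*27 + 1 = 82, q_1 = 3*1 + 0 = 3.
  i=2: a_2=1, p_2 = 1*82 + 27 = 109, q_2 = 1*3 + 1 = 4.
  i=3: a_3=1, p_3 = 1*109 + 82 = 191, q_3 = 1*4 + 3 = 7.
  i=4: a_4=1, p_4 = 1*191 + 109 = 300, q_4 = 1*7 + 4 = 11.
  i=5: a_5=1, p_5 = 1*300 + 191 = 491, q_5 = 1*11 + 7 = 18.
  i=6: a_6=1, p_6 = 1*491 + 300 = 791, q_6 = 1*18 + 11 = 29.
  i=7: a_7=1, p_7 = 1*791 + 491 = 1282, q_7 = 1*29 + 18 = 47.
  i=8: a_8=1, p_8 = 1*1282 + 791 = 2073, q_8 = 1*47 + 29 = 76.
  i=9: a_9=3, p_9 = 3*2073 + 1282 = 7501, q_9 = 3*76 + 47 = 275.
Check: 7501^2 - 744*275^2 = 56265001 - 56265000 = 1, so (x, y) = (7501, 275) solves the equation, and by the theorem it is the least positive solution.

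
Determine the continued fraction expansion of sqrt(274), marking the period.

[16; (1, 1, 4, 4, 1, 1, 32)]

Write x_i = (sqrt(274) + m_i)/d_i with (m_0, d_0) = (0, 1). a_0 = floor(sqrt(274)) = 16, since 16^2 = 256 <= 274 < 289 = 17^2.
Iterate m_{i+1} = d_i*a_i - m_i, d_{i+1} = (274 - m_{i+1}^2)/d_i, a_{i+1} = floor((a_0 + m_{i+1})/d_{i+1}):
  m_1 = 1*16 - 0 = 16, d_1 = (274 - 16^2)/1 = 18/1 = 18, a_1 = floor((16 + 16)/18) = 1.
  m_2 = 18*1 - 16 = 2, d_2 = (274 - 2^2)/18 = 270/18 = 15, a_2 = floor((16 + 2)/15) = 1.
  m_3 = 15*1 - 2 = 13, d_3 = (274 - 13^2)/15 = 105/15 = 7, a_3 = floor((16 + 13)/7) = 4.
  m_4 = 7*4 - 13 = 15, d_4 = (274 - 15^2)/7 = 49/7 = 7, a_4 = floor((16 + 15)/7) = 4.
  m_5 = 7*4 - 15 = 13, d_5 = (274 - 13^2)/7 = 105/7 = 15, a_5 = floor((16 + 13)/15) = 1.
  m_6 = 15*1 - 13 = 2, d_6 = (274 - 2^2)/15 = 270/15 = 18, a_6 = floor((16 + 2)/18) = 1.
  m_7 = 18*1 - 2 = 16, d_7 = (274 - 16^2)/18 = 18/18 = 1, a_7 = floor((16 + 16)/1) = 32.
  m_8 = 1*32 - 16 = 16, d_8 = (274 - 16^2)/1 = 18/1 = 18: (m_8, d_8) = (m_1, d_1) = (16, 18), so from here the quotients repeat a_1, ..., a_7; the period length is 7.
Hence the expansion of sqrt(274) is a_0 = 16 followed by the repeating block 1, 1, 4, 4, 1, 1, 32 (period 7).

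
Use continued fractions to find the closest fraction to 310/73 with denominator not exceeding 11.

17/4

Expand x = 310/73 as a continued fraction with the Euclidean algorithm:
  310 = 4*73 + 18, so a_0 = 4.
  73 = 4*18 + 1, so a_1 = 4.
  18 = 18*1 + 0, so a_2 = 18.
so x = [4; 4, 18].
Convergents (p_i = a_i*p_{i-1} + p_{i-2}, q_i = a_i*q_{i-1} + q_{i-2} with p_{-2}=0, p_{-1}=1, q_{-2}=1, q_{-1}=0), until the denominator exceeds 11:
  i=0: a_0=4, p_0 = 4*1 + 0 = 4, q_0 = 4*0 + 1 = 1.
  i=1: a_1=4, p_1 = 4*4 + 1 = 17, q_1 = 4*1 + 0 = 4.
  i=2: a_2=18, p_2 = 18*17 + 4 = 310, q_2 = 18*4 + 1 = 73.
q_2 = 73 > 11, so the last convergent with denominator <= 11 is p_1/q_1 = 17/4.
The closest fraction with denominator <= 11 is either p_1/q_1 or the intermediate fraction (k*p_1 + p_0)/(k*q_1 + q_0) with the largest k >= 1 whose denominator stays <= 11; these approach x as k grows, and every other convergent or intermediate fraction in range is farther away.
Largest k: floor((11 - q_0)/q_1) = floor((11 - 1)/4) = 2.
That gives (2*17 + 4)/(2*4 + 1) = 38/9.
Compare the errors: |x - 17/4| = |310*4 - 17*73|/(73*4) = 1/292, and |x - 38/9| = |310*9 - 38*73|/(73*9) = 16/657.
Cross-multiplying, 1*657 = 657 < 4672 = 16*292, so 1/292 is smaller: the convergent 17/4 is closer to x than 38/9.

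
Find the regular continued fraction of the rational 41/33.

[1; 4, 8]

Run the Euclidean algorithm on 41 and 33; the successive quotients are the partial quotients a_0, a_1, ... (each step inverts the fractional part left over by the previous one):
  41 = 1*33 + 8, so a_0 = 1.
  33 = 4*8 + 1, so a_1 = 4.
  8 = 8*1 + 0, so a_2 = 8.
The remainder reaches 0 after 3 divisions, so the expansion has 3 partial quotients, read off in order.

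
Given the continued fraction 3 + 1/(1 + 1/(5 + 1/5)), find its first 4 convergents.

Using the convergent recurrence p_i = a_i*p_{i-1} + p_{i-2}, q_i = a_i*q_{i-1} + q_{i-2} with p_{-2}=0, p_{-1}=1, q_{-2}=1, q_{-1}=0:
  i=0: a_0=3, p_0 = 3*1 + 0 = 3, q_0 = 3*0 + 1 = 1.
  i=1: a_1=1, p_1 = 1*3 + 1 = 4, q_1 = 1*1 + 0 = 1.
  i=2: a_2=5, p_2 = 5*4 + 3 = 23, q_2 = 5*1 + 1 = 6.
  i=3: a_3=5, p_3 = 5*23 + 4 = 119, q_3 = 5*6 + 1 = 31.

3/1, 4/1, 23/6, 119/31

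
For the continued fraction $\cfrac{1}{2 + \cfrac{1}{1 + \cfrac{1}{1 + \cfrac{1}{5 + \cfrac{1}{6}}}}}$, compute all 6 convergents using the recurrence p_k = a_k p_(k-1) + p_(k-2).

Using the convergent recurrence p_i = a_i*p_{i-1} + p_{i-2}, q_i = a_i*q_{i-1} + q_{i-2} with p_{-2}=0, p_{-1}=1, q_{-2}=1, q_{-1}=0:
  i=0: a_0=0, p_0 = 0*1 + 0 = 0, q_0 = 0*0 + 1 = 1.
  i=1: a_1=2, p_1 = 2*0 + 1 = 1, q_1 = 2*1 + 0 = 2.
  i=2: a_2=1, p_2 = 1*1 + 0 = 1, q_2 = 1*2 + 1 = 3.
  i=3: a_3=1, p_3 = 1*1 + 1 = 2, q_3 = 1*3 + 2 = 5.
  i=4: a_4=5, p_4 = 5*2 + 1 = 11, q_4 = 5*5 + 3 = 28.
  i=5: a_5=6, p_5 = 6*11 + 2 = 68, q_5 = 6*28 + 5 = 173.

0/1, 1/2, 1/3, 2/5, 11/28, 68/173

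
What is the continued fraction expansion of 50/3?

Run the Euclidean algorithm on 50 and 3; the successive quotients are the partial quotients a_0, a_1, ... (each step inverts the fractional part left over by the previous one):
  50 = 16*3 + 2, so a_0 = 16.
  3 = 1*2 + 1, so a_1 = 1.
  2 = 2*1 + 0, so a_2 = 2.
The remainder reaches 0 after 3 divisions, so the expansion has 3 partial quotients, read off in order.

[16; 1, 2]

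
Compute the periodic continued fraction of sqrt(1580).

Write x_i = (sqrt(1580) + m_i)/d_i with (m_0, d_0) = (0, 1). a_0 = floor(sqrt(1580)) = 39, since 39^2 = 1521 <= 1580 < 1600 = 40^2.
Iterate m_{i+1} = d_i*a_i - m_i, d_{i+1} = (1580 - m_{i+1}^2)/d_i, a_{i+1} = floor((a_0 + m_{i+1})/d_{i+1}):
  m_1 = 1*39 - 0 = 39, d_1 = (1580 - 39^2)/1 = 59/1 = 59, a_1 = floor((39 + 39)/59) = 1.
  m_2 = 59*1 - 39 = 20, d_2 = (1580 - 20^2)/59 = 1180/59 = 20, a_2 = floor((39 + 20)/20) = 2.
  m_3 = 20*2 - 20 = 20, d_3 = (1580 - 20^2)/20 = 1180/20 = 59, a_3 = floor((39 + 20)/59) = 1.
  m_4 = 59*1 - 20 = 39, d_4 = (1580 - 39^2)/59 = 59/59 = 1, a_4 = floor((39 + 39)/1) = 78.
  m_5 = 1*78 - 39 = 39, d_5 = (1580 - 39^2)/1 = 59/1 = 59: (m_5, d_5) = (m_1, d_1) = (39, 59), so from here the quotients repeat a_1, ..., a_4; the period length is 4.
Hence the expansion of sqrt(1580) is a_0 = 39 followed by the repeating block 1, 2, 1, 78 (period 4).

[39; (1, 2, 1, 78)]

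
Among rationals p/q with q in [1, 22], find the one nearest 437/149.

44/15

Expand x = 437/149 as a continued fraction with the Euclidean algorithm:
  437 = 2*149 + 139, so a_0 = 2.
  149 = 1*139 + 10, so a_1 = 1.
  139 = 13*10 + 9, so a_2 = 13.
  10 = 1*9 + 1, so a_3 = 1.
  9 = 9*1 + 0, so a_4 = 9.
so x = [2; 1, 13, 1, 9].
Convergents (p_i = a_i*p_{i-1} + p_{i-2}, q_i = a_i*q_{i-1} + q_{i-2} with p_{-2}=0, p_{-1}=1, q_{-2}=1, q_{-1}=0), until the denominator exceeds 22:
  i=0: a_0=2, p_0 = 2*1 + 0 = 2, q_0 = 2*0 + 1 = 1.
  i=1: a_1=1, p_1 = 1*2 + 1 = 3, q_1 = 1*1 + 0 = 1.
  i=2: a_2=13, p_2 = 13*3 + 2 = 41, q_2 = 13*1 + 1 = 14.
  i=3: a_3=1, p_3 = 1*41 + 3 = 44, q_3 = 1*14 + 1 = 15.
  i=4: a_4=9, p_4 = 9*44 + 41 = 437, q_4 = 9*15 + 14 = 149.
q_4 = 149 > 22, so the last convergent with denominator <= 22 is p_3/q_3 = 44/15.
The closest fraction with denominator <= 22 is either p_3/q_3 or the intermediate fraction (k*p_3 + p_2)/(k*q_3 + q_2) with the largest k >= 1 whose denominator stays <= 22; these approach x as k grows, and every other convergent or intermediate fraction in range is farther away.
Largest k: floor((22 - q_2)/q_3) = floor((22 - 14)/15) = 0.
Since k = 0, no intermediate fraction beyond p_3/q_3 has denominator <= 22, so the convergent 44/15 is the closest (its error is |437*15 - 44*149|/(149*15) = 1/2235).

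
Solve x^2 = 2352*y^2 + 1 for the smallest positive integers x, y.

(x, y) = (97, 2)

First expand sqrt(2352) as a continued fraction. With x_i = (sqrt(2352) + m_i)/d_i and (m_0, d_0) = (0, 1): a_0 = floor(sqrt(2352)) = 48, since 48^2 = 2304 <= 2352 < 2401 = 49^2.
Iterate m_{i+1} = d_i*a_i - m_i, d_{i+1} = (2352 - m_{i+1}^2)/d_i, a_{i+1} = floor((a_0 + m_{i+1})/d_{i+1}):
  m_1 = 1*48 - 0 = 48, d_1 = (2352 - 48^2)/1 = 48/1 = 48, a_1 = floor((48 + 48)/48) = 2.
  m_2 = 48*2 - 48 = 48, d_2 = (2352 - 48^2)/48 = 48/48 = 1, a_2 = floor((48 + 48)/1) = 96.
  m_3 = 1*96 - 48 = 48, d_3 = (2352 - 48^2)/1 = 48/1 = 48: (m_3, d_3) = (m_1, d_1) = (48, 48), so from here the quotients repeat a_1, a_2; the period length is 2.
So sqrt(2352) = [48; (2, 96)] with period length k = 2.
k is even, so the fundamental solution of x^2 - 2352y^2 = 1 is (p_{k-1}, q_{k-1}) = (p_1, q_1); compute convergents through index 1.
Convergents (p_i = a_i*p_{i-1} + p_{i-2}, q_i = a_i*q_{i-1} + q_{i-2} with p_{-2}=0, p_{-1}=1, q_{-2}=1, q_{-1}=0):
  i=0: a_0=48, p_0 = 48*1 + 0 = 48, q_0 = 48*0 + 1 = 1.
  i=1: a_1=2, p_1 = 2*48 + 1 = 97, q_1 = 2*1 + 0 = 2.
Check: 97^2 - 2352*2^2 = 9409 - 9408 = 1, so (x, y) = (97, 2) solves the equation, and by the theorem it is the least positive solution.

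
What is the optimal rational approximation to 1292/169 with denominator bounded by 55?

237/31

Expand x = 1292/169 as a continued fraction with the Euclidean algorithm:
  1292 = 7*169 + 109, so a_0 = 7.
  169 = 1*109 + 60, so a_1 = 1.
  109 = 1*60 + 49, so a_2 = 1.
  60 = 1*49 + 11, so a_3 = 1.
  49 = 4*11 + 5, so a_4 = 4.
  11 = 2*5 + 1, so a_5 = 2.
  5 = 5*1 + 0, so a_6 = 5.
so x = [7; 1, 1, 1, 4, 2, 5].
Convergents (p_i = a_i*p_{i-1} + p_{i-2}, q_i = a_i*q_{i-1} + q_{i-2} with p_{-2}=0, p_{-1}=1, q_{-2}=1, q_{-1}=0), until the denominator exceeds 55:
  i=0: a_0=7, p_0 = 7*1 + 0 = 7, q_0 = 7*0 + 1 = 1.
  i=1: a_1=1, p_1 = 1*7 + 1 = 8, q_1 = 1*1 + 0 = 1.
  i=2: a_2=1, p_2 = 1*8 + 7 = 15, q_2 = 1*1 + 1 = 2.
  i=3: a_3=1, p_3 = 1*15 + 8 = 23, q_3 = 1*2 + 1 = 3.
  i=4: a_4=4, p_4 = 4*23 + 15 = 107, q_4 = 4*3 + 2 = 14.
  i=5: a_5=2, p_5 = 2*107 + 23 = 237, q_5 = 2*14 + 3 = 31.
  i=6: a_6=5, p_6 = 5*237 + 107 = 1292, q_6 = 5*31 + 14 = 169.
q_6 = 169 > 55, so the last convergent with denominator <= 55 is p_5/q_5 = 237/31.
The closest fraction with denominator <= 55 is either p_5/q_5 or the intermediate fraction (k*p_5 + p_4)/(k*q_5 + q_4) with the largest k >= 1 whose denominator stays <= 55; these approach x as k grows, and every other convergent or intermediate fraction in range is farther away.
Largest k: floor((55 - q_4)/q_5) = floor((55 - 14)/31) = 1.
That gives (1*237 + 107)/(1*31 + 14) = 344/45.
Compare the errors: |x - 237/31| = |1292*31 - 237*169|/(169*31) = 1/5239, and |x - 344/45| = |1292*45 - 344*169|/(169*45) = 4/7605.
Cross-multiplying, 1*7605 = 7605 < 20956 = 4*5239, so 1/5239 is smaller: the convergent 237/31 is closer to x than 344/45.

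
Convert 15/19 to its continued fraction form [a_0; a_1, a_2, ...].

Run the Euclidean algorithm on 15 and 19; the successive quotients are the partial quotients a_0, a_1, ... (each step inverts the fractional part left over by the previous one):
  15 = 0*19 + 15, so a_0 = 0.
  19 = 1*15 + 4, so a_1 = 1.
  15 = 3*4 + 3, so a_2 = 3.
  4 = 1*3 + 1, so a_3 = 1.
  3 = 3*1 + 0, so a_4 = 3.
The remainder reaches 0 after 5 divisions, so the expansion has 5 partial quotients, read off in order.

[0; 1, 3, 1, 3]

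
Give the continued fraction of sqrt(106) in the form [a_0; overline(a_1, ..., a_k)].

[10; overline(3, 2, 1, 1, 1, 1, 2, 3, 20)]

Write x_i = (sqrt(106) + m_i)/d_i with (m_0, d_0) = (0, 1). a_0 = floor(sqrt(106)) = 10, since 10^2 = 100 <= 106 < 121 = 11^2.
Iterate m_{i+1} = d_i*a_i - m_i, d_{i+1} = (106 - m_{i+1}^2)/d_i, a_{i+1} = floor((a_0 + m_{i+1})/d_{i+1}):
  m_1 = 1*10 - 0 = 10, d_1 = (106 - 10^2)/1 = 6/1 = 6, a_1 = floor((10 + 10)/6) = 3.
  m_2 = 6*3 - 10 = 8, d_2 = (106 - 8^2)/6 = 42/6 = 7, a_2 = floor((10 + 8)/7) = 2.
  m_3 = 7*2 - 8 = 6, d_3 = (106 - 6^2)/7 = 70/7 = 10, a_3 = floor((10 + 6)/10) = 1.
  m_4 = 10*1 - 6 = 4, d_4 = (106 - 4^2)/10 = 90/10 = 9, a_4 = floor((10 + 4)/9) = 1.
  m_5 = 9*1 - 4 = 5, d_5 = (106 - 5^2)/9 = 81/9 = 9, a_5 = floor((10 + 5)/9) = 1.
  m_6 = 9*1 - 5 = 4, d_6 = (106 - 4^2)/9 = 90/9 = 10, a_6 = floor((10 + 4)/10) = 1.
  m_7 = 10*1 - 4 = 6, d_7 = (106 - 6^2)/10 = 70/10 = 7, a_7 = floor((10 + 6)/7) = 2.
  m_8 = 7*2 - 6 = 8, d_8 = (106 - 8^2)/7 = 42/7 = 6, a_8 = floor((10 + 8)/6) = 3.
  m_9 = 6*3 - 8 = 10, d_9 = (106 - 10^2)/6 = 6/6 = 1, a_9 = floor((10 + 10)/1) = 20.
  m_10 = 1*20 - 10 = 10, d_10 = (106 - 10^2)/1 = 6/1 = 6: (m_10, d_10) = (m_1, d_1) = (10, 6), so from here the quotients repeat a_1, ..., a_9; the period length is 9.
Hence the expansion of sqrt(106) is a_0 = 10 followed by the repeating block 3, 2, 1, 1, 1, 1, 2, 3, 20 (period 9).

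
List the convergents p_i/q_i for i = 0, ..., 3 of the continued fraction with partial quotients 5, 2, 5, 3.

5/1, 11/2, 60/11, 191/35

Using the convergent recurrence p_i = a_i*p_{i-1} + p_{i-2}, q_i = a_i*q_{i-1} + q_{i-2} with p_{-2}=0, p_{-1}=1, q_{-2}=1, q_{-1}=0:
  i=0: a_0=5, p_0 = 5*1 + 0 = 5, q_0 = 5*0 + 1 = 1.
  i=1: a_1=2, p_1 = 2*5 + 1 = 11, q_1 = 2*1 + 0 = 2.
  i=2: a_2=5, p_2 = 5*11 + 5 = 60, q_2 = 5*2 + 1 = 11.
  i=3: a_3=3, p_3 = 3*60 + 11 = 191, q_3 = 3*11 + 2 = 35.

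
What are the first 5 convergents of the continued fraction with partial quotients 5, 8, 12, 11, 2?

5/1, 41/8, 497/97, 5508/1075, 11513/2247

Using the convergent recurrence p_i = a_i*p_{i-1} + p_{i-2}, q_i = a_i*q_{i-1} + q_{i-2} with p_{-2}=0, p_{-1}=1, q_{-2}=1, q_{-1}=0:
  i=0: a_0=5, p_0 = 5*1 + 0 = 5, q_0 = 5*0 + 1 = 1.
  i=1: a_1=8, p_1 = 8*5 + 1 = 41, q_1 = 8*1 + 0 = 8.
  i=2: a_2=12, p_2 = 12*41 + 5 = 497, q_2 = 12*8 + 1 = 97.
  i=3: a_3=11, p_3 = 11*497 + 41 = 5508, q_3 = 11*97 + 8 = 1075.
  i=4: a_4=2, p_4 = 2*5508 + 497 = 11513, q_4 = 2*1075 + 97 = 2247.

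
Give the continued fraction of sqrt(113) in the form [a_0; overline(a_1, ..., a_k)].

[10; overline(1, 1, 1, 2, 2, 1, 1, 1, 20)]

Write x_i = (sqrt(113) + m_i)/d_i with (m_0, d_0) = (0, 1). a_0 = floor(sqrt(113)) = 10, since 10^2 = 100 <= 113 < 121 = 11^2.
Iterate m_{i+1} = d_i*a_i - m_i, d_{i+1} = (113 - m_{i+1}^2)/d_i, a_{i+1} = floor((a_0 + m_{i+1})/d_{i+1}):
  m_1 = 1*10 - 0 = 10, d_1 = (113 - 10^2)/1 = 13/1 = 13, a_1 = floor((10 + 10)/13) = 1.
  m_2 = 13*1 - 10 = 3, d_2 = (113 - 3^2)/13 = 104/13 = 8, a_2 = floor((10 + 3)/8) = 1.
  m_3 = 8*1 - 3 = 5, d_3 = (113 - 5^2)/8 = 88/8 = 11, a_3 = floor((10 + 5)/11) = 1.
  m_4 = 11*1 - 5 = 6, d_4 = (113 - 6^2)/11 = 77/11 = 7, a_4 = floor((10 + 6)/7) = 2.
  m_5 = 7*2 - 6 = 8, d_5 = (113 - 8^2)/7 = 49/7 = 7, a_5 = floor((10 + 8)/7) = 2.
  m_6 = 7*2 - 8 = 6, d_6 = (113 - 6^2)/7 = 77/7 = 11, a_6 = floor((10 + 6)/11) = 1.
  m_7 = 11*1 - 6 = 5, d_7 = (113 - 5^2)/11 = 88/11 = 8, a_7 = floor((10 + 5)/8) = 1.
  m_8 = 8*1 - 5 = 3, d_8 = (113 - 3^2)/8 = 104/8 = 13, a_8 = floor((10 + 3)/13) = 1.
  m_9 = 13*1 - 3 = 10, d_9 = (113 - 10^2)/13 = 13/13 = 1, a_9 = floor((10 + 10)/1) = 20.
  m_10 = 1*20 - 10 = 10, d_10 = (113 - 10^2)/1 = 13/1 = 13: (m_10, d_10) = (m_1, d_1) = (10, 13), so from here the quotients repeat a_1, ..., a_9; the period length is 9.
Hence the expansion of sqrt(113) is a_0 = 10 followed by the repeating block 1, 1, 1, 2, 2, 1, 1, 1, 20 (period 9).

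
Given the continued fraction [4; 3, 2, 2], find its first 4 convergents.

4/1, 13/3, 30/7, 73/17

Using the convergent recurrence p_i = a_i*p_{i-1} + p_{i-2}, q_i = a_i*q_{i-1} + q_{i-2} with p_{-2}=0, p_{-1}=1, q_{-2}=1, q_{-1}=0:
  i=0: a_0=4, p_0 = 4*1 + 0 = 4, q_0 = 4*0 + 1 = 1.
  i=1: a_1=3, p_1 = 3*4 + 1 = 13, q_1 = 3*1 + 0 = 3.
  i=2: a_2=2, p_2 = 2*13 + 4 = 30, q_2 = 2*3 + 1 = 7.
  i=3: a_3=2, p_3 = 2*30 + 13 = 73, q_3 = 2*7 + 3 = 17.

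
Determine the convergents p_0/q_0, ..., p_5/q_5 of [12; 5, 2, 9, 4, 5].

12/1, 61/5, 134/11, 1267/104, 5202/427, 27277/2239

Using the convergent recurrence p_i = a_i*p_{i-1} + p_{i-2}, q_i = a_i*q_{i-1} + q_{i-2} with p_{-2}=0, p_{-1}=1, q_{-2}=1, q_{-1}=0:
  i=0: a_0=12, p_0 = 12*1 + 0 = 12, q_0 = 12*0 + 1 = 1.
  i=1: a_1=5, p_1 = 5*12 + 1 = 61, q_1 = 5*1 + 0 = 5.
  i=2: a_2=2, p_2 = 2*61 + 12 = 134, q_2 = 2*5 + 1 = 11.
  i=3: a_3=9, p_3 = 9*134 + 61 = 1267, q_3 = 9*11 + 5 = 104.
  i=4: a_4=4, p_4 = 4*1267 + 134 = 5202, q_4 = 4*104 + 11 = 427.
  i=5: a_5=5, p_5 = 5*5202 + 1267 = 27277, q_5 = 5*427 + 104 = 2239.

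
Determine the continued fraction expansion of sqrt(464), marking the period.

[21; (1, 1, 5, 1, 1, 1, 5, 1, 1, 42)]

Write x_i = (sqrt(464) + m_i)/d_i with (m_0, d_0) = (0, 1). a_0 = floor(sqrt(464)) = 21, since 21^2 = 441 <= 464 < 484 = 22^2.
Iterate m_{i+1} = d_i*a_i - m_i, d_{i+1} = (464 - m_{i+1}^2)/d_i, a_{i+1} = floor((a_0 + m_{i+1})/d_{i+1}):
  m_1 = 1*21 - 0 = 21, d_1 = (464 - 21^2)/1 = 23/1 = 23, a_1 = floor((21 + 21)/23) = 1.
  m_2 = 23*1 - 21 = 2, d_2 = (464 - 2^2)/23 = 460/23 = 20, a_2 = floor((21 + 2)/20) = 1.
  m_3 = 20*1 - 2 = 18, d_3 = (464 - 18^2)/20 = 140/20 = 7, a_3 = floor((21 + 18)/7) = 5.
  m_4 = 7*5 - 18 = 17, d_4 = (464 - 17^2)/7 = 175/7 = 25, a_4 = floor((21 + 17)/25) = 1.
  m_5 = 25*1 - 17 = 8, d_5 = (464 - 8^2)/25 = 400/25 = 16, a_5 = floor((21 + 8)/16) = 1.
  m_6 = 16*1 - 8 = 8, d_6 = (464 - 8^2)/16 = 400/16 = 25, a_6 = floor((21 + 8)/25) = 1.
  m_7 = 25*1 - 8 = 17, d_7 = (464 - 17^2)/25 = 175/25 = 7, a_7 = floor((21 + 17)/7) = 5.
  m_8 = 7*5 - 17 = 18, d_8 = (464 - 18^2)/7 = 140/7 = 20, a_8 = floor((21 + 18)/20) = 1.
  m_9 = 20*1 - 18 = 2, d_9 = (464 - 2^2)/20 = 460/20 = 23, a_9 = floor((21 + 2)/23) = 1.
  m_10 = 23*1 - 2 = 21, d_10 = (464 - 21^2)/23 = 23/23 = 1, a_10 = floor((21 + 21)/1) = 42.
  m_11 = 1*42 - 21 = 21, d_11 = (464 - 21^2)/1 = 23/1 = 23: (m_11, d_11) = (m_1, d_1) = (21, 23), so from here the quotients repeat a_1, ..., a_10; the period length is 10.
Hence the expansion of sqrt(464) is a_0 = 21 followed by the repeating block 1, 1, 5, 1, 1, 1, 5, 1, 1, 42 (period 10).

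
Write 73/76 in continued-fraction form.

Run the Euclidean algorithm on 73 and 76; the successive quotients are the partial quotients a_0, a_1, ... (each step inverts the fractional part left over by the previous one):
  73 = 0*76 + 73, so a_0 = 0.
  76 = 1*73 + 3, so a_1 = 1.
  73 = 24*3 + 1, so a_2 = 24.
  3 = 3*1 + 0, so a_3 = 3.
The remainder reaches 0 after 4 divisions, so the expansion has 4 partial quotients, read off in order.

[0; 1, 24, 3]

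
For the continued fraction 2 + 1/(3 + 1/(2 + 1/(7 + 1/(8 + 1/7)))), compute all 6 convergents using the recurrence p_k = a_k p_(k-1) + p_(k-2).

2/1, 7/3, 16/7, 119/52, 968/423, 6895/3013

Using the convergent recurrence p_i = a_i*p_{i-1} + p_{i-2}, q_i = a_i*q_{i-1} + q_{i-2} with p_{-2}=0, p_{-1}=1, q_{-2}=1, q_{-1}=0:
  i=0: a_0=2, p_0 = 2*1 + 0 = 2, q_0 = 2*0 + 1 = 1.
  i=1: a_1=3, p_1 = 3*2 + 1 = 7, q_1 = 3*1 + 0 = 3.
  i=2: a_2=2, p_2 = 2*7 + 2 = 16, q_2 = 2*3 + 1 = 7.
  i=3: a_3=7, p_3 = 7*16 + 7 = 119, q_3 = 7*7 + 3 = 52.
  i=4: a_4=8, p_4 = 8*119 + 16 = 968, q_4 = 8*52 + 7 = 423.
  i=5: a_5=7, p_5 = 7*968 + 119 = 6895, q_5 = 7*423 + 52 = 3013.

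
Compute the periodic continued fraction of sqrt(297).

[17; (4, 3, 1, 1, 2, 1, 1, 3, 4, 34)]

Write x_i = (sqrt(297) + m_i)/d_i with (m_0, d_0) = (0, 1). a_0 = floor(sqrt(297)) = 17, since 17^2 = 289 <= 297 < 324 = 18^2.
Iterate m_{i+1} = d_i*a_i - m_i, d_{i+1} = (297 - m_{i+1}^2)/d_i, a_{i+1} = floor((a_0 + m_{i+1})/d_{i+1}):
  m_1 = 1*17 - 0 = 17, d_1 = (297 - 17^2)/1 = 8/1 = 8, a_1 = floor((17 + 17)/8) = 4.
  m_2 = 8*4 - 17 = 15, d_2 = (297 - 15^2)/8 = 72/8 = 9, a_2 = floor((17 + 15)/9) = 3.
  m_3 = 9*3 - 15 = 12, d_3 = (297 - 12^2)/9 = 153/9 = 17, a_3 = floor((17 + 12)/17) = 1.
  m_4 = 17*1 - 12 = 5, d_4 = (297 - 5^2)/17 = 272/17 = 16, a_4 = floor((17 + 5)/16) = 1.
  m_5 = 16*1 - 5 = 11, d_5 = (297 - 11^2)/16 = 176/16 = 11, a_5 = floor((17 + 11)/11) = 2.
  m_6 = 11*2 - 11 = 11, d_6 = (297 - 11^2)/11 = 176/11 = 16, a_6 = floor((17 + 11)/16) = 1.
  m_7 = 16*1 - 11 = 5, d_7 = (297 - 5^2)/16 = 272/16 = 17, a_7 = floor((17 + 5)/17) = 1.
  m_8 = 17*1 - 5 = 12, d_8 = (297 - 12^2)/17 = 153/17 = 9, a_8 = floor((17 + 12)/9) = 3.
  m_9 = 9*3 - 12 = 15, d_9 = (297 - 15^2)/9 = 72/9 = 8, a_9 = floor((17 + 15)/8) = 4.
  m_10 = 8*4 - 15 = 17, d_10 = (297 - 17^2)/8 = 8/8 = 1, a_10 = floor((17 + 17)/1) = 34.
  m_11 = 1*34 - 17 = 17, d_11 = (297 - 17^2)/1 = 8/1 = 8: (m_11, d_11) = (m_1, d_1) = (17, 8), so from here the quotients repeat a_1, ..., a_10; the period length is 10.
Hence the expansion of sqrt(297) is a_0 = 17 followed by the repeating block 4, 3, 1, 1, 2, 1, 1, 3, 4, 34 (period 10).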